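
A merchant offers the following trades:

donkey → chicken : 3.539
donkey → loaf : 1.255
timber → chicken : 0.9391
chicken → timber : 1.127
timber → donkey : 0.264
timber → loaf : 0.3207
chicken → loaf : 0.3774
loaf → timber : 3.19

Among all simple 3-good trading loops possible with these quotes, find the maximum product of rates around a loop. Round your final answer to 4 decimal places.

1.1306

loaf→timber→chicken→loaf: 3.19 × 0.9391 × 0.3774 = 1.13059
loaf→timber→donkey→loaf: 3.19 × 0.264 × 1.255 = 1.05691
timber→donkey→chicken→timber: 0.264 × 3.539 × 1.127 = 1.05295
Maximum is loaf→timber→chicken→loaf at 1.1306; arbitrage exists.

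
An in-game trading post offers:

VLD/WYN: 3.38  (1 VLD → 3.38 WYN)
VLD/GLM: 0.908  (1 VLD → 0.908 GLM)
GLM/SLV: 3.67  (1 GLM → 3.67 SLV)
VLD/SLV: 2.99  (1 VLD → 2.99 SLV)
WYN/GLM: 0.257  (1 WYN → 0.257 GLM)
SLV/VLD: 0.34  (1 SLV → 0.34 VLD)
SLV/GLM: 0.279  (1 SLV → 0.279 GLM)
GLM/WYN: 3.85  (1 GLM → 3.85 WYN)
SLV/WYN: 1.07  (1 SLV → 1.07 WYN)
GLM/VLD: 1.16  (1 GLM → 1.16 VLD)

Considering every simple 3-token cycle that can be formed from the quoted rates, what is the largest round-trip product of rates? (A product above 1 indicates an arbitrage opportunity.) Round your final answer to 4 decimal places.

SLV→VLD→GLM→SLV: 0.34 × 0.908 × 3.67 = 1.13300
SLV→WYN→GLM→SLV: 1.07 × 0.257 × 3.67 = 1.00921
GLM→VLD→WYN→GLM: 1.16 × 3.38 × 0.257 = 1.00765
SLV→GLM→VLD→SLV: 0.279 × 1.16 × 2.99 = 0.96768
Maximum is SLV→VLD→GLM→SLV at 1.1330; arbitrage exists.

1.1330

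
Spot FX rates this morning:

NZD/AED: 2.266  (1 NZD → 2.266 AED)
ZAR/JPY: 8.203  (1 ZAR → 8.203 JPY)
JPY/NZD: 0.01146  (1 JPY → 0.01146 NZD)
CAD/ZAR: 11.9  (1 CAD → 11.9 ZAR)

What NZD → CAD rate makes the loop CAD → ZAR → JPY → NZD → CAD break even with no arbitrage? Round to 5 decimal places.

Known legs of the cycle: 11.9 × 8.203 × 0.01146 = 1.118675922
For no arbitrage the full-cycle product must be 1, so the missing rate is 1 / 1.118675922 ≈ 0.8939139.

0.89391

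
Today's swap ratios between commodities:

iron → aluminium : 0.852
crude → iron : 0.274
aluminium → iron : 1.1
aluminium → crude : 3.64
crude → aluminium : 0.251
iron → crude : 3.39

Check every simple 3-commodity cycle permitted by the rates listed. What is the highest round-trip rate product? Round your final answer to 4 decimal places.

crude→aluminium→iron→crude: 0.251 × 1.1 × 3.39 = 0.93598
crude→iron→aluminium→crude: 0.274 × 0.852 × 3.64 = 0.84975
Maximum is crude→aluminium→iron→crude at 0.9360; no arbitrage — every cycle loses value.

0.9360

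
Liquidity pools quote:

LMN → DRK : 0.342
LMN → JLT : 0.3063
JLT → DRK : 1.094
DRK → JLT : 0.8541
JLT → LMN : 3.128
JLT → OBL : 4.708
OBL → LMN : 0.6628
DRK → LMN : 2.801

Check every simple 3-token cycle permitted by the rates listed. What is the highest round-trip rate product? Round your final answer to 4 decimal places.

0.9558

LMN→JLT→OBL→LMN: 0.3063 × 4.708 × 0.6628 = 0.95580
LMN→JLT→DRK→LMN: 0.3063 × 1.094 × 2.801 = 0.93859
LMN→DRK→JLT→LMN: 0.342 × 0.8541 × 3.128 = 0.91370
Maximum is LMN→JLT→OBL→LMN at 0.9558; no arbitrage — every cycle loses value.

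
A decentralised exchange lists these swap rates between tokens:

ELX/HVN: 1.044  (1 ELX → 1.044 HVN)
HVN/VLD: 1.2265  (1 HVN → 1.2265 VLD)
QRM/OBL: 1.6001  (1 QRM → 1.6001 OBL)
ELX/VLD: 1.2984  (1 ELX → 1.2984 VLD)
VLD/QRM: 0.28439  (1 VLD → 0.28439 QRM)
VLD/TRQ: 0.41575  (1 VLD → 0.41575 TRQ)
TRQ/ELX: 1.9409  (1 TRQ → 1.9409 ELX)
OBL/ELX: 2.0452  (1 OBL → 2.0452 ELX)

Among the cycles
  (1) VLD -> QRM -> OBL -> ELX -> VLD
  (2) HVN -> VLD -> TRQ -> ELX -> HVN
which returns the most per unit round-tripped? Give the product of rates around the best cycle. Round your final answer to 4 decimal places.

(1) 0.28439 × 1.6001 × 2.0452 × 1.2984 = 1.20839
(2) 1.2265 × 0.41575 × 1.9409 × 1.044 = 1.03325
Highest is cycle (1) at 1.2084 (>1, arbitrage).

1.2084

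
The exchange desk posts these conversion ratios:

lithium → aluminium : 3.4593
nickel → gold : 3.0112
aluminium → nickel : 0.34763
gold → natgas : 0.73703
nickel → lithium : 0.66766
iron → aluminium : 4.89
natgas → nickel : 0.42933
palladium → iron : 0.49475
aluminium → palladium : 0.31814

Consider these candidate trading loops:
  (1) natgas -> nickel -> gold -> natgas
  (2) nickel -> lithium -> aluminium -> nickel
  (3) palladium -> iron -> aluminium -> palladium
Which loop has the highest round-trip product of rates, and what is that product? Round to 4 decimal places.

0.9528

(1) 0.42933 × 3.0112 × 0.73703 = 0.95283
(2) 0.66766 × 3.4593 × 0.34763 = 0.80290
(3) 0.49475 × 4.89 × 0.31814 = 0.76968
Highest is cycle (1) at 0.9528 (≤1, no arbitrage).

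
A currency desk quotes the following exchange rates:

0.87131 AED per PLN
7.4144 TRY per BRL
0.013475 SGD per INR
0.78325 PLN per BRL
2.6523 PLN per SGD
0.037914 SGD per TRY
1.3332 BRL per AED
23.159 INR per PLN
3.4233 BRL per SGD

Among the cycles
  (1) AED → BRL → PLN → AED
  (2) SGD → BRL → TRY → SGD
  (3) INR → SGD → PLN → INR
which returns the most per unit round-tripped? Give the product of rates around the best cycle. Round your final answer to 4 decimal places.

(1) 1.3332 × 0.78325 × 0.87131 = 0.90985
(2) 3.4233 × 7.4144 × 0.037914 = 0.96232
(3) 0.013475 × 2.6523 × 23.159 = 0.82770
Highest is cycle (2) at 0.9623 (≤1, no arbitrage).

0.9623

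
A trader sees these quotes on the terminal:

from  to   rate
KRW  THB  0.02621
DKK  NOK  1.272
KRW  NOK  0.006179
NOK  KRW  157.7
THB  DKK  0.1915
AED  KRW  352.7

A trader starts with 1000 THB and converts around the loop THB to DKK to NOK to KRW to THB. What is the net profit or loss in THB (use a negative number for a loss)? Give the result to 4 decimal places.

6.8264

1000 THB × 0.1915 = 191.5 DKK
191.5 DKK × 1.272 = 243.588 NOK
243.588 NOK × 157.7 = 38413.8276 KRW
38413.8276 KRW × 0.02621 = 1006.826421396 THB
Net change: 1006.826421396 − 1000 = 6.826421396 THB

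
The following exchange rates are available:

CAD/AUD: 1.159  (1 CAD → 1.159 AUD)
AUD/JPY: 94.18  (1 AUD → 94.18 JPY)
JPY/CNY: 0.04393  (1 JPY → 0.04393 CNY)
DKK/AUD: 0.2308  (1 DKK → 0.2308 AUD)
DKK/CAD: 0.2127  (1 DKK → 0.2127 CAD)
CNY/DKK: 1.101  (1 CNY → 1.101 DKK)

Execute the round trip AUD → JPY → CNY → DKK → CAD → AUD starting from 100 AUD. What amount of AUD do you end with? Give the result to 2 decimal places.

100 AUD × 94.18 = 9418 JPY
9418 JPY × 0.04393 = 413.73274 CNY
413.73274 CNY × 1.101 = 455.51974674 DKK
455.51974674 DKK × 0.2127 = 96.889050131598 CAD
96.889050131598 CAD × 1.159 = 112.294409102522082 AUD

112.29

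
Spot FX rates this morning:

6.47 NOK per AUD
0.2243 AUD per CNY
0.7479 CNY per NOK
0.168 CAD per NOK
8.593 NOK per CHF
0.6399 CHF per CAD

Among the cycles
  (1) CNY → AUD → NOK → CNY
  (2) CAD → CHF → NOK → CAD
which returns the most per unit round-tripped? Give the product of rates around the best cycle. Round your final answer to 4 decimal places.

(1) 0.2243 × 6.47 × 0.7479 = 1.08537
(2) 0.6399 × 8.593 × 0.168 = 0.92377
Highest is cycle (1) at 1.0854 (>1, arbitrage).

1.0854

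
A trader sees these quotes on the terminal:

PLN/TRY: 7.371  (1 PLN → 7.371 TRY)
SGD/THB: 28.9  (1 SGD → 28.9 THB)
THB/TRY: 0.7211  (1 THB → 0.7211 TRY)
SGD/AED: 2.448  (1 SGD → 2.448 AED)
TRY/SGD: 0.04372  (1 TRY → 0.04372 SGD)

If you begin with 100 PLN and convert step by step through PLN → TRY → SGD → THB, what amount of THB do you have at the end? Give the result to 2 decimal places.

931.33

100 PLN × 7.371 = 737.1 TRY
737.1 TRY × 0.04372 = 32.226012 SGD
32.226012 SGD × 28.9 = 931.3317468 THB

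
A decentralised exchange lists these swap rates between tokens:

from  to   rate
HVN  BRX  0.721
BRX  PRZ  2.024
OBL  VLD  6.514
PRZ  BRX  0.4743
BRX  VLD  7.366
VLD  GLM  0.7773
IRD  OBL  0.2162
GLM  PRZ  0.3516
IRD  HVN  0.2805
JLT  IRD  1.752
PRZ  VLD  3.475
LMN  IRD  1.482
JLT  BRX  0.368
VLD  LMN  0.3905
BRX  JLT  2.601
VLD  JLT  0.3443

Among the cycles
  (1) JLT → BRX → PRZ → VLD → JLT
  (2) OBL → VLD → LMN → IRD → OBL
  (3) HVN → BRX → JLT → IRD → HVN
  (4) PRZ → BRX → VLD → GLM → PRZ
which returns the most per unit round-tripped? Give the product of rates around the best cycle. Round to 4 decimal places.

0.9548

(1) 0.368 × 2.024 × 3.475 × 0.3443 = 0.89115
(2) 6.514 × 0.3905 × 1.482 × 0.2162 = 0.81503
(3) 0.721 × 2.601 × 1.752 × 0.2805 = 0.92160
(4) 0.4743 × 7.366 × 0.7773 × 0.3516 = 0.95482
Highest is cycle (4) at 0.9548 (≤1, no arbitrage).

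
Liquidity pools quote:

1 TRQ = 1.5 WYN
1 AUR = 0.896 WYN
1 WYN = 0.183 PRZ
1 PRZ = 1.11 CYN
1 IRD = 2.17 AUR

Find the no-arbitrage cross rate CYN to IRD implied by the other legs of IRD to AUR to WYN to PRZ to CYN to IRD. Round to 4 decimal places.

Known legs of the cycle: 2.17 × 0.896 × 0.183 × 1.11 = 0.3949497216
For no arbitrage the full-cycle product must be 1, so the missing rate is 1 / 0.3949497216 ≈ 2.531968.

2.5320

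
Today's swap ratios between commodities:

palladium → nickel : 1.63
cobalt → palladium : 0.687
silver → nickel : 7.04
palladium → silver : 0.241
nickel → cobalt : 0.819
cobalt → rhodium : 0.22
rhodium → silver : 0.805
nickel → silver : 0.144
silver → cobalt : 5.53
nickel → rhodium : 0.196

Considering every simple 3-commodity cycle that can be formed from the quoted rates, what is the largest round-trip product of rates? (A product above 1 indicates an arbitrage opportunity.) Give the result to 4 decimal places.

1.1108

rhodium→silver→nickel→rhodium: 0.805 × 7.04 × 0.196 = 1.11077
rhodium→silver→cobalt→rhodium: 0.805 × 5.53 × 0.22 = 0.97936
nickel→cobalt→palladium→nickel: 0.819 × 0.687 × 1.63 = 0.91712
cobalt→palladium→silver→cobalt: 0.687 × 0.241 × 5.53 = 0.91559
Maximum is rhodium→silver→nickel→rhodium at 1.1108; arbitrage exists.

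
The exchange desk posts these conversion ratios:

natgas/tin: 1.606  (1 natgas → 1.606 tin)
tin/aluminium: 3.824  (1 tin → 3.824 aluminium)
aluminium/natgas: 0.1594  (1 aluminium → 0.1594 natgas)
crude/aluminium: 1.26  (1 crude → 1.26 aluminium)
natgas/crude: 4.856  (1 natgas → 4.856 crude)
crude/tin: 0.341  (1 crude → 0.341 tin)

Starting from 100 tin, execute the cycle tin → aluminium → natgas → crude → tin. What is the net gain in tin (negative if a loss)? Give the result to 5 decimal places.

0.93441

100 tin × 3.824 = 382.4 aluminium
382.4 aluminium × 0.1594 = 60.95456 natgas
60.95456 natgas × 4.856 = 295.99534336 crude
295.99534336 crude × 0.341 = 100.93441208576 tin
Net change: 100.93441208576 − 100 = 0.93441208576 tin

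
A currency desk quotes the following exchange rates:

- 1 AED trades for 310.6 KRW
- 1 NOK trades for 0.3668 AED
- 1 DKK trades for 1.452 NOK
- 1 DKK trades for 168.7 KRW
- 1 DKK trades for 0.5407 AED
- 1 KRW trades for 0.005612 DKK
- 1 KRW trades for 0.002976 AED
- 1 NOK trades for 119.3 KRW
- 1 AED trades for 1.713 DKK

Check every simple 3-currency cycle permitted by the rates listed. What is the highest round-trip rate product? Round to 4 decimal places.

0.9721

KRW→DKK→NOK→KRW: 0.005612 × 1.452 × 119.3 = 0.97213
KRW→DKK→AED→KRW: 0.005612 × 0.5407 × 310.6 = 0.94249
DKK→NOK→AED→DKK: 1.452 × 0.3668 × 1.713 = 0.91233
KRW→AED→DKK→KRW: 0.002976 × 1.713 × 168.7 = 0.86001
Maximum is KRW→DKK→NOK→KRW at 0.9721; no arbitrage — every cycle loses value.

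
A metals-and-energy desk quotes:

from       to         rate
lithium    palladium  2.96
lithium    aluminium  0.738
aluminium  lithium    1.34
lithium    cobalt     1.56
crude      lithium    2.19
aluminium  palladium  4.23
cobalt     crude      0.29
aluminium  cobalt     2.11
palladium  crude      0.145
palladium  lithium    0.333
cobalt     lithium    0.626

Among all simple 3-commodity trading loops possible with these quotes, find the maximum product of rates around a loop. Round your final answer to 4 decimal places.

1.0395

palladium→lithium→aluminium→palladium: 0.333 × 0.738 × 4.23 = 1.03954
cobalt→crude→lithium→cobalt: 0.29 × 2.19 × 1.56 = 0.99076
cobalt→lithium→aluminium→cobalt: 0.626 × 0.738 × 2.11 = 0.97479
palladium→crude→lithium→palladium: 0.145 × 2.19 × 2.96 = 0.93995
Maximum is palladium→lithium→aluminium→palladium at 1.0395; arbitrage exists.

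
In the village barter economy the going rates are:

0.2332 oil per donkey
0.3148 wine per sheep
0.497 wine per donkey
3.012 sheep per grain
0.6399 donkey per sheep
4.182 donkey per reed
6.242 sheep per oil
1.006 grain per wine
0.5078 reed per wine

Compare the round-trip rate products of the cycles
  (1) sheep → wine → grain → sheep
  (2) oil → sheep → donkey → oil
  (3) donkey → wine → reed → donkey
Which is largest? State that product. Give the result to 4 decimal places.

1.0554

(1) 0.3148 × 1.006 × 3.012 = 0.95387
(2) 6.242 × 0.6399 × 0.2332 = 0.93146
(3) 0.497 × 0.5078 × 4.182 = 1.05544
Highest is cycle (3) at 1.0554 (>1, arbitrage).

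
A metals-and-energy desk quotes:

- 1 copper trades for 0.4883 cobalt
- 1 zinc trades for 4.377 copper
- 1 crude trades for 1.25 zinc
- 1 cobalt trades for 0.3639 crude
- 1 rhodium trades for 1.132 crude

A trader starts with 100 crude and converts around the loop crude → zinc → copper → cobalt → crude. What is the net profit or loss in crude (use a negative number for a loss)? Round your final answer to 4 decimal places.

100 crude × 1.25 = 125 zinc
125 zinc × 4.377 = 547.125 copper
547.125 copper × 0.4883 = 267.1611375 cobalt
267.1611375 cobalt × 0.3639 = 97.21993793625 crude
Net change: 97.21993793625 − 100 = -2.78006206375 crude

-2.7801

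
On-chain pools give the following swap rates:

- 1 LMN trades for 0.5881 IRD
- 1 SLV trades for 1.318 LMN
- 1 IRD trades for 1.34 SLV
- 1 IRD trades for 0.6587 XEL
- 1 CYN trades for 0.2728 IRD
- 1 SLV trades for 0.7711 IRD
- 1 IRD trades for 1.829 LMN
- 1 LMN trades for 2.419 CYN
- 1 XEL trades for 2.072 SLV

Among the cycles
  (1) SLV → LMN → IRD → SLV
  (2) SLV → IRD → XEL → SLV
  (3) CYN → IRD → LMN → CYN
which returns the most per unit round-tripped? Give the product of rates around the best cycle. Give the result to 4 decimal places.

1.2070

(1) 1.318 × 0.5881 × 1.34 = 1.03866
(2) 0.7711 × 0.6587 × 2.072 = 1.05242
(3) 0.2728 × 1.829 × 2.419 = 1.20696
Highest is cycle (3) at 1.2070 (>1, arbitrage).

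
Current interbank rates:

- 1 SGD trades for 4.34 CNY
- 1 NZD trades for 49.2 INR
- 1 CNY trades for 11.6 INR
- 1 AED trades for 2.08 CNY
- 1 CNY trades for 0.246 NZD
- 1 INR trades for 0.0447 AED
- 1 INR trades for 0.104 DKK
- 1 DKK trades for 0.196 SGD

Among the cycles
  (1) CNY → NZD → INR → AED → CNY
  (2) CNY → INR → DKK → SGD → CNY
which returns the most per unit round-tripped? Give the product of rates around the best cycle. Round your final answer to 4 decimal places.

(1) 0.246 × 49.2 × 0.0447 × 2.08 = 1.12531
(2) 11.6 × 0.104 × 0.196 × 4.34 = 1.02621
Highest is cycle (1) at 1.1253 (>1, arbitrage).

1.1253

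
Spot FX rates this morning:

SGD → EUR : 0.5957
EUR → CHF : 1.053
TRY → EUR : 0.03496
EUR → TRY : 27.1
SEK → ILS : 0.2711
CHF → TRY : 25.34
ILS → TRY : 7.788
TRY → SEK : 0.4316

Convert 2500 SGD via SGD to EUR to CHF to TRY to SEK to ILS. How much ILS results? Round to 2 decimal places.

2500 SGD × 0.5957 = 1489.25 EUR
1489.25 EUR × 1.053 = 1568.18025 CHF
1568.18025 CHF × 25.34 = 39737.687535 TRY
39737.687535 TRY × 0.4316 = 17150.785940106 SEK
17150.785940106 SEK × 0.2711 = 4649.5780683627366 ILS

4649.58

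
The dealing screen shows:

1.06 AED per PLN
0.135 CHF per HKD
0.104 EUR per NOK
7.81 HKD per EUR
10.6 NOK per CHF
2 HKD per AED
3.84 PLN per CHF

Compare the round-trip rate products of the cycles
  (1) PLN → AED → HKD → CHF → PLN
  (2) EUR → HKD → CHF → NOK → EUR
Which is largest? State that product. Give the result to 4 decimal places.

(1) 1.06 × 2 × 0.135 × 3.84 = 1.09901
(2) 7.81 × 0.135 × 10.6 × 0.104 = 1.16232
Highest is cycle (2) at 1.1623 (>1, arbitrage).

1.1623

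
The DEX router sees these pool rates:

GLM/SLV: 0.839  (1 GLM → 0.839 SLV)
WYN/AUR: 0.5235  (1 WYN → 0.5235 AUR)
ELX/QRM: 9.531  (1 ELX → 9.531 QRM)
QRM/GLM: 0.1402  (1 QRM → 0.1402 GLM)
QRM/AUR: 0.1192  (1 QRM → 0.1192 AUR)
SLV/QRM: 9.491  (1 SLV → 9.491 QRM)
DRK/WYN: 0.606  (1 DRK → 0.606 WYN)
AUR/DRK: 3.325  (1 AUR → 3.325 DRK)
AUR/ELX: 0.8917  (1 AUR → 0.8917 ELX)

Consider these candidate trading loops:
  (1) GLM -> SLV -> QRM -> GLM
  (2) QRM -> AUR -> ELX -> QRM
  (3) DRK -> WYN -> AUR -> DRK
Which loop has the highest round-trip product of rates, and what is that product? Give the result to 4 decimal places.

1.1164

(1) 0.839 × 9.491 × 0.1402 = 1.11641
(2) 0.1192 × 0.8917 × 9.531 = 1.01306
(3) 0.606 × 0.5235 × 3.325 = 1.05483
Highest is cycle (1) at 1.1164 (>1, arbitrage).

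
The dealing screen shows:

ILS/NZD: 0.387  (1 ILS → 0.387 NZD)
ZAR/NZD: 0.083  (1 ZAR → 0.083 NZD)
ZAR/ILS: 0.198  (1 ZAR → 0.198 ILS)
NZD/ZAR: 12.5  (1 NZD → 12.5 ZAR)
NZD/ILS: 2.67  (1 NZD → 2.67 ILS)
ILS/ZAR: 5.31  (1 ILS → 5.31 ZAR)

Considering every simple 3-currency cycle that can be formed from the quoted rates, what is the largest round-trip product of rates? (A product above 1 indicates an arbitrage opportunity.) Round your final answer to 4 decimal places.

1.1767

NZD→ILS→ZAR→NZD: 2.67 × 5.31 × 0.083 = 1.17675
NZD→ZAR→ILS→NZD: 12.5 × 0.198 × 0.387 = 0.95783
Maximum is NZD→ILS→ZAR→NZD at 1.1767; arbitrage exists.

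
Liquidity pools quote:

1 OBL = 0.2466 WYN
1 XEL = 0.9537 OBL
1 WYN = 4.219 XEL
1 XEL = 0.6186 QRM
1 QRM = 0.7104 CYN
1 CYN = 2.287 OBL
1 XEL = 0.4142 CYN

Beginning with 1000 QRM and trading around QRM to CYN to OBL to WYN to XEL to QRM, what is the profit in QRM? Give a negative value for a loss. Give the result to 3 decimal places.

45.639

1000 QRM × 0.7104 = 710.4 CYN
710.4 CYN × 2.287 = 1624.6848 OBL
1624.6848 OBL × 0.2466 = 400.64727168 WYN
400.64727168 WYN × 4.219 = 1690.33083921792 XEL
1690.33083921792 XEL × 0.6186 = 1045.638657140205312 QRM
Net change: 1045.638657140205312 − 1000 = 45.638657140205312 QRM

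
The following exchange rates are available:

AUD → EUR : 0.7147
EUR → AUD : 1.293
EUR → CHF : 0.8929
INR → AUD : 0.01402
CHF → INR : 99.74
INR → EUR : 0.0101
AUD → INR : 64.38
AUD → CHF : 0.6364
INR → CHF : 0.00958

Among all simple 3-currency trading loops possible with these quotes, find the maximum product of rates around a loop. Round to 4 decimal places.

INR→EUR→CHF→INR: 0.0101 × 0.8929 × 99.74 = 0.89948
INR→AUD→CHF→INR: 0.01402 × 0.6364 × 99.74 = 0.88991
INR→EUR→AUD→INR: 0.0101 × 1.293 × 64.38 = 0.84076
Maximum is INR→EUR→CHF→INR at 0.8995; no arbitrage — every cycle loses value.

0.8995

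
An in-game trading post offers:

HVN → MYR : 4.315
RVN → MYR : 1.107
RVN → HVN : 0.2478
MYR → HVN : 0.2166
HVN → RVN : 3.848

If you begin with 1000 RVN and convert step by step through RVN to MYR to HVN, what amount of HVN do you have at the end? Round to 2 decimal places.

239.78

1000 RVN × 1.107 = 1107 MYR
1107 MYR × 0.2166 = 239.7762 HVN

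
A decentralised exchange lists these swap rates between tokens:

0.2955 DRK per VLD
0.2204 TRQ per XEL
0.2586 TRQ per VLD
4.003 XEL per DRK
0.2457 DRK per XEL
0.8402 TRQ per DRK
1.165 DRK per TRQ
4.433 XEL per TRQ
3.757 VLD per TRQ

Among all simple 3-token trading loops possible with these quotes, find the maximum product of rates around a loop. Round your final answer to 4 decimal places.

1.0278

TRQ→DRK→XEL→TRQ: 1.165 × 4.003 × 0.2204 = 1.02783
VLD→DRK→TRQ→VLD: 0.2955 × 0.8402 × 3.757 = 0.93278
TRQ→XEL→DRK→TRQ: 4.433 × 0.2457 × 0.8402 = 0.91514
Maximum is TRQ→DRK→XEL→TRQ at 1.0278; arbitrage exists.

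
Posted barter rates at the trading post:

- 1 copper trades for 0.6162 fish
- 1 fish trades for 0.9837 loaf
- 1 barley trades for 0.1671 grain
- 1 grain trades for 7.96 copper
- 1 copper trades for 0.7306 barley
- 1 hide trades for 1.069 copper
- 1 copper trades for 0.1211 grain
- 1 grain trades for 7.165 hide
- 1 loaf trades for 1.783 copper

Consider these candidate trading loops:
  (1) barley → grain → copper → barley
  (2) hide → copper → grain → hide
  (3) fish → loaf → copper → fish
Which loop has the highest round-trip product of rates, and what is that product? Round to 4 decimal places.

1.0808

(1) 0.1671 × 7.96 × 0.7306 = 0.97178
(2) 1.069 × 0.1211 × 7.165 = 0.92755
(3) 0.9837 × 1.783 × 0.6162 = 1.08078
Highest is cycle (3) at 1.0808 (>1, arbitrage).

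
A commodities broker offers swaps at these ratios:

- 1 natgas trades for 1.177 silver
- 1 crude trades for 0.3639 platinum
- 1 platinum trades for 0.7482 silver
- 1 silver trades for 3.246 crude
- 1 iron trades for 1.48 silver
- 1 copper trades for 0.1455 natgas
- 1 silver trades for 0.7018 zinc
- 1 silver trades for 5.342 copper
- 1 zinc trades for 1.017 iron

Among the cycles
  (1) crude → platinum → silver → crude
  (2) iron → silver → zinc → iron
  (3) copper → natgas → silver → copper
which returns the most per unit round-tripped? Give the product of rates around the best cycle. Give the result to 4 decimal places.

1.0563

(1) 0.3639 × 0.7482 × 3.246 = 0.88379
(2) 1.48 × 0.7018 × 1.017 = 1.05632
(3) 0.1455 × 1.177 × 5.342 = 0.91484
Highest is cycle (2) at 1.0563 (>1, arbitrage).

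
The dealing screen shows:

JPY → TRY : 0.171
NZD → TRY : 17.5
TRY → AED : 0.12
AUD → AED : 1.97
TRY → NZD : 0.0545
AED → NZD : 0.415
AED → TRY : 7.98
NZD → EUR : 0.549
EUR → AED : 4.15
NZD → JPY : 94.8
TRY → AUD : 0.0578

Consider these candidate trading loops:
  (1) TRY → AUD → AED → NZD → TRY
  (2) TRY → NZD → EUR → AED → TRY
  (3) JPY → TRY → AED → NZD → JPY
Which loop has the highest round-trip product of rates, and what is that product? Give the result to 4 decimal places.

(1) 0.0578 × 1.97 × 0.415 × 17.5 = 0.82695
(2) 0.0545 × 0.549 × 4.15 × 7.98 = 0.99088
(3) 0.171 × 0.12 × 0.415 × 94.8 = 0.80730
Highest is cycle (2) at 0.9909 (≤1, no arbitrage).

0.9909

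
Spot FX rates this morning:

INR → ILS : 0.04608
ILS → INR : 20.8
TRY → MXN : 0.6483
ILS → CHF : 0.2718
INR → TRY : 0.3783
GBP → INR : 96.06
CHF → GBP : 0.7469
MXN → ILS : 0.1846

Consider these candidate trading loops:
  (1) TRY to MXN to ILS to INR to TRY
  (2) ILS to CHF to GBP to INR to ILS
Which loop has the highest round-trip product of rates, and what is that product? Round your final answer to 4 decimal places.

0.9417

(1) 0.6483 × 0.1846 × 20.8 × 0.3783 = 0.94169
(2) 0.2718 × 0.7469 × 96.06 × 0.04608 = 0.89860
Highest is cycle (1) at 0.9417 (≤1, no arbitrage).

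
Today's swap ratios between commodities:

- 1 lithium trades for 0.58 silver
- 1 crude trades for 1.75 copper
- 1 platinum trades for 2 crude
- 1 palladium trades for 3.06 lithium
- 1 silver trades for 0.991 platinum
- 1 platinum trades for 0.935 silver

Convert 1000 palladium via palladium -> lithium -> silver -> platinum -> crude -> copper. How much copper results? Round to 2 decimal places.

1000 palladium × 3.06 = 3060 lithium
3060 lithium × 0.58 = 1774.8 silver
1774.8 silver × 0.991 = 1758.8268 platinum
1758.8268 platinum × 2 = 3517.6536 crude
3517.6536 crude × 1.75 = 6155.8938 copper

6155.89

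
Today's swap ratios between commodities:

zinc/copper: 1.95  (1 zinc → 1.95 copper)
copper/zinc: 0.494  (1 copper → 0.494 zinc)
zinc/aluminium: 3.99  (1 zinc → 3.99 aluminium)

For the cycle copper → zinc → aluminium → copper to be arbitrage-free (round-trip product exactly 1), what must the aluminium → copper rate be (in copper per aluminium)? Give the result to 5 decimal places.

0.50734

Known legs of the cycle: 0.494 × 3.99 = 1.97106
For no arbitrage the full-cycle product must be 1, so the missing rate is 1 / 1.97106 ≈ 0.5073412.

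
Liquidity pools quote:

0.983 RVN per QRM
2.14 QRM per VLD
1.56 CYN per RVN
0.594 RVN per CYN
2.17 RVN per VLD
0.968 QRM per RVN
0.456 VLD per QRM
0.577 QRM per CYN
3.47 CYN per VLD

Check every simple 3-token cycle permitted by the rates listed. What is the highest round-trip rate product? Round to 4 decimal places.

QRM→VLD→RVN→QRM: 0.456 × 2.17 × 0.968 = 0.95786
CYN→QRM→VLD→CYN: 0.577 × 0.456 × 3.47 = 0.91300
CYN→QRM→RVN→CYN: 0.577 × 0.983 × 1.56 = 0.88482
Maximum is QRM→VLD→RVN→QRM at 0.9579; no arbitrage — every cycle loses value.

0.9579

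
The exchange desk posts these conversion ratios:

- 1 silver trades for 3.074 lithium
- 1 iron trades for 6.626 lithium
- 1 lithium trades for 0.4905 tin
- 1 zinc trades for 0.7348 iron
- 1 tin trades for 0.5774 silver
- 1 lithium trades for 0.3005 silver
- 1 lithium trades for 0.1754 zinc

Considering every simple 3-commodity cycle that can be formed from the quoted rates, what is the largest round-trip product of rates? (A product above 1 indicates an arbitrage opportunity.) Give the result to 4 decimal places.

tin→silver→lithium→tin: 0.5774 × 3.074 × 0.4905 = 0.87060
iron→lithium→zinc→iron: 6.626 × 0.1754 × 0.7348 = 0.85398
Maximum is tin→silver→lithium→tin at 0.8706; no arbitrage — every cycle loses value.

0.8706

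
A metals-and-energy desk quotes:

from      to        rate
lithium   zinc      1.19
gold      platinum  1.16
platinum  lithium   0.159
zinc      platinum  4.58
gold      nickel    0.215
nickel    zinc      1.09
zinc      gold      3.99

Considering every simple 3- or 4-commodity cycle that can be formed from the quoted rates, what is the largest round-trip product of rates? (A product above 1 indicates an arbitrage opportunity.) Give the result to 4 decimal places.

0.9351

nickel→zinc→gold→nickel: 1.09 × 3.99 × 0.215 = 0.93506
lithium→zinc→gold→platinum→lithium: 1.19 × 3.99 × 1.16 × 0.159 = 0.87574
lithium→zinc→platinum→lithium: 1.19 × 4.58 × 0.159 = 0.86658
Maximum is nickel→zinc→gold→nickel at 0.9351; no arbitrage — every cycle loses value.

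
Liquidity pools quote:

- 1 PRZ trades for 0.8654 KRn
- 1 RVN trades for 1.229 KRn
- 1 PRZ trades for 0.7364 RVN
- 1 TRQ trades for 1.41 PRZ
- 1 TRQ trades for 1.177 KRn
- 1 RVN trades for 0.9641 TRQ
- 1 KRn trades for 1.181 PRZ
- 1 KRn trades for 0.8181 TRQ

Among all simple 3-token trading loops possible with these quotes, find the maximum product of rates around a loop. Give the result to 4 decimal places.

RVN→KRn→PRZ→RVN: 1.229 × 1.181 × 0.7364 = 1.06885
RVN→TRQ→PRZ→RVN: 0.9641 × 1.41 × 0.7364 = 1.00105
PRZ→KRn→TRQ→PRZ: 0.8654 × 0.8181 × 1.41 = 0.99826
Maximum is RVN→KRn→PRZ→RVN at 1.0688; arbitrage exists.

1.0688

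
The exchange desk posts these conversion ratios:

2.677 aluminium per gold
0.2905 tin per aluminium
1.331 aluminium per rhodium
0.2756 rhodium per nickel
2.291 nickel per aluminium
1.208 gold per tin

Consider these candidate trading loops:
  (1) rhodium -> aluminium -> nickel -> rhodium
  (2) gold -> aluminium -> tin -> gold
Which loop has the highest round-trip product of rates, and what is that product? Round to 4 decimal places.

(1) 1.331 × 2.291 × 0.2756 = 0.84039
(2) 2.677 × 0.2905 × 1.208 = 0.93942
Highest is cycle (2) at 0.9394 (≤1, no arbitrage).

0.9394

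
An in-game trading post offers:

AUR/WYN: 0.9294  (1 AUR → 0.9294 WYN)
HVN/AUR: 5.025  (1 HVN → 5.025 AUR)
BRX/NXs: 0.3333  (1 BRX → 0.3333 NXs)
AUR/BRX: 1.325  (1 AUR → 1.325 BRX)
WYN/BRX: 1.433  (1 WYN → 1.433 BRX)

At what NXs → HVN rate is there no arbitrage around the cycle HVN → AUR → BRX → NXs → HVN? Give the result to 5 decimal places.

Known legs of the cycle: 5.025 × 1.325 × 0.3333 = 2.2191530625
For no arbitrage the full-cycle product must be 1, so the missing rate is 1 / 2.2191530625 ≈ 0.4506224.

0.45062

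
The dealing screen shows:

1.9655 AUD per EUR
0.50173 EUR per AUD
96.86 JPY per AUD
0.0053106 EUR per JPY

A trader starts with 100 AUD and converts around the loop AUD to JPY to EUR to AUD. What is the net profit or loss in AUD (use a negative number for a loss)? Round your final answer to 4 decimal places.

1.1023

100 AUD × 96.86 = 9686 JPY
9686 JPY × 0.0053106 = 51.4384716 EUR
51.4384716 EUR × 1.9655 = 101.1023159298 AUD
Net change: 101.1023159298 − 100 = 1.1023159298 AUD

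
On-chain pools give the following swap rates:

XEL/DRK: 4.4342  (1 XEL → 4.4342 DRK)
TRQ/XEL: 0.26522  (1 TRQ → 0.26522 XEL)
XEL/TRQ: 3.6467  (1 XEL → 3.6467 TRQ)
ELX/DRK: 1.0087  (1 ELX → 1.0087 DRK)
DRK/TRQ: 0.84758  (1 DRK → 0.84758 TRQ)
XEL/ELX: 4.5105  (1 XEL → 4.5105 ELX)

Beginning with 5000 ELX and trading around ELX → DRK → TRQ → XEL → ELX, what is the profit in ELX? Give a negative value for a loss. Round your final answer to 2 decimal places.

5000 ELX × 1.0087 = 5043.5 DRK
5043.5 DRK × 0.84758 = 4274.76973 TRQ
4274.76973 TRQ × 0.26522 = 1133.7544277906 XEL
1133.7544277906 XEL × 4.5105 = 5113.7993465495013 ELX
Net change: 5113.7993465495013 − 5000 = 113.7993465495013 ELX

113.80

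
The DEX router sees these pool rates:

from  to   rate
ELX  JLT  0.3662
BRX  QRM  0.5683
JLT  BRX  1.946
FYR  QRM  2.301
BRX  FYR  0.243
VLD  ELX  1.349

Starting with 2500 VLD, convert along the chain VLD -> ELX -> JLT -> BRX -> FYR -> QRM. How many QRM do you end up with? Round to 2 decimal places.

1343.80

2500 VLD × 1.349 = 3372.5 ELX
3372.5 ELX × 0.3662 = 1235.0095 JLT
1235.0095 JLT × 1.946 = 2403.328487 BRX
2403.328487 BRX × 0.243 = 584.008822341 FYR
584.008822341 FYR × 2.301 = 1343.804300206641 QRM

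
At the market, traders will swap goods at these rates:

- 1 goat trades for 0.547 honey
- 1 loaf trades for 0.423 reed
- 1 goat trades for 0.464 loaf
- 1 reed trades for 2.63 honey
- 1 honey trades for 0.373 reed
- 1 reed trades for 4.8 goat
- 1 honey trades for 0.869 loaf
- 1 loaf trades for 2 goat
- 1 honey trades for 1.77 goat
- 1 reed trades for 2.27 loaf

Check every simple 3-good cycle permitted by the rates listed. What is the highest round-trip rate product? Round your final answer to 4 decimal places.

0.9793

goat→honey→reed→goat: 0.547 × 0.373 × 4.8 = 0.97935
reed→honey→loaf→reed: 2.63 × 0.869 × 0.423 = 0.96675
goat→honey→loaf→goat: 0.547 × 0.869 × 2 = 0.95069
goat→loaf→reed→goat: 0.464 × 0.423 × 4.8 = 0.94211
Maximum is goat→honey→reed→goat at 0.9793; no arbitrage — every cycle loses value.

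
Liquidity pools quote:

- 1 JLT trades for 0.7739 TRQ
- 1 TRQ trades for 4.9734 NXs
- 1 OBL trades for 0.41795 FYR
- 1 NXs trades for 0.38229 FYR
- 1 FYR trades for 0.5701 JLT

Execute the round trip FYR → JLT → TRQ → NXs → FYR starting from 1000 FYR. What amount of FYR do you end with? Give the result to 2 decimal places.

838.85

1000 FYR × 0.5701 = 570.1 JLT
570.1 JLT × 0.7739 = 441.20039 TRQ
441.20039 TRQ × 4.9734 = 2194.266019626 NXs
2194.266019626 NXs × 0.38229 = 838.84595664282354 FYR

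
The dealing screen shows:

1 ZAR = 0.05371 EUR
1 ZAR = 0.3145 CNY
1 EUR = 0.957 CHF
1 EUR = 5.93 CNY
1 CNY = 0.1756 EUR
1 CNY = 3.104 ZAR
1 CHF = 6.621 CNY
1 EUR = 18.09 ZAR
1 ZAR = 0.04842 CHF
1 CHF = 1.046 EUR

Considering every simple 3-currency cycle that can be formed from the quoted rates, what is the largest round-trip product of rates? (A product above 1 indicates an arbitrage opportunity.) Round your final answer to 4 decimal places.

EUR→CHF→CNY→EUR: 0.957 × 6.621 × 0.1756 = 1.11265
EUR→ZAR→CNY→EUR: 18.09 × 0.3145 × 0.1756 = 0.99904
CNY→ZAR→CHF→CNY: 3.104 × 0.04842 × 6.621 = 0.99511
EUR→CNY→ZAR→EUR: 5.93 × 3.104 × 0.05371 = 0.98862
EUR→ZAR→CHF→EUR: 18.09 × 0.04842 × 1.046 = 0.91621
Maximum is EUR→CHF→CNY→EUR at 1.1127; arbitrage exists.

1.1127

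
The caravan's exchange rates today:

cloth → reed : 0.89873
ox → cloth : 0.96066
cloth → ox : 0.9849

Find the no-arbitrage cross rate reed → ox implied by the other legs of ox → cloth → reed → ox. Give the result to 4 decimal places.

1.1582

Known legs of the cycle: 0.96066 × 0.89873 = 0.8633739618
For no arbitrage the full-cycle product must be 1, so the missing rate is 1 / 0.8633739618 ≈ 1.158247.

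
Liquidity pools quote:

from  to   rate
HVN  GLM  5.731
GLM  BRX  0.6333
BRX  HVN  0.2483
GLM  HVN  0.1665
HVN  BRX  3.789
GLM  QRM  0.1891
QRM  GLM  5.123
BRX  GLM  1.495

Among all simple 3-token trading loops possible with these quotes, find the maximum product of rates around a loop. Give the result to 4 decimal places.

0.9431

HVN→BRX→GLM→HVN: 3.789 × 1.495 × 0.1665 = 0.94315
HVN→GLM→BRX→HVN: 5.731 × 0.6333 × 0.2483 = 0.90119
Maximum is HVN→BRX→GLM→HVN at 0.9431; no arbitrage — every cycle loses value.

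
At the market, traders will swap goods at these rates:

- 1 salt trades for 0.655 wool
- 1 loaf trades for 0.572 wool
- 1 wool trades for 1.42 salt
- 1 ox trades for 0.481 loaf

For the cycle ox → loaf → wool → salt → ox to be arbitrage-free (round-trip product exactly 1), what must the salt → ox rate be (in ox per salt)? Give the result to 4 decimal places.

Known legs of the cycle: 0.481 × 0.572 × 1.42 = 0.39068744
For no arbitrage the full-cycle product must be 1, so the missing rate is 1 / 0.39068744 ≈ 2.559591.

2.5596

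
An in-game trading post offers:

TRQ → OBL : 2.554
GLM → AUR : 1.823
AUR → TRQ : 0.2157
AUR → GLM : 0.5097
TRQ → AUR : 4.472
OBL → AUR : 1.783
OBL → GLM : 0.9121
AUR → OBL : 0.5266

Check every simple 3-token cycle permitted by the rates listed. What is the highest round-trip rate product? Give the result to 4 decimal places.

AUR→TRQ→OBL→AUR: 0.2157 × 2.554 × 1.783 = 0.98225
AUR→OBL→GLM→AUR: 0.5266 × 0.9121 × 1.823 = 0.87561
Maximum is AUR→TRQ→OBL→AUR at 0.9823; no arbitrage — every cycle loses value.

0.9823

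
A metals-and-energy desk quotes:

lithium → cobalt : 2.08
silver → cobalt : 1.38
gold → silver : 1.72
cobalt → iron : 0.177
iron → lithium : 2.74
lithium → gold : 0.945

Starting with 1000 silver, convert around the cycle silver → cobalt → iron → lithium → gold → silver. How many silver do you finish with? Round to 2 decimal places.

1087.84

1000 silver × 1.38 = 1380 cobalt
1380 cobalt × 0.177 = 244.26 iron
244.26 iron × 2.74 = 669.2724 lithium
669.2724 lithium × 0.945 = 632.462418 gold
632.462418 gold × 1.72 = 1087.83535896 silver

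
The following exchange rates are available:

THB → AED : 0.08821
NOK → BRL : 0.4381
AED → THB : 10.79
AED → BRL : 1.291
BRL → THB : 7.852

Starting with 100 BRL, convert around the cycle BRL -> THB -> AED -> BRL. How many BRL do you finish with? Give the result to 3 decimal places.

100 BRL × 7.852 = 785.2 THB
785.2 THB × 0.08821 = 69.262492 AED
69.262492 AED × 1.291 = 89.417877172 BRL

89.418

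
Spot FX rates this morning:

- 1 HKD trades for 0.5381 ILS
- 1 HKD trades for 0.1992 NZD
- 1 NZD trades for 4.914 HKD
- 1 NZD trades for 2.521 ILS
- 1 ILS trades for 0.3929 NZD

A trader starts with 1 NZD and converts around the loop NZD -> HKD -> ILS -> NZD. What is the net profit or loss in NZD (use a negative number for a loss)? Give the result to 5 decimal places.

1 NZD × 4.914 = 4.914 HKD
4.914 HKD × 0.5381 = 2.6442234 ILS
2.6442234 ILS × 0.3929 = 1.03891537386 NZD
Net change: 1.03891537386 − 1 = 0.03891537386 NZD

0.03892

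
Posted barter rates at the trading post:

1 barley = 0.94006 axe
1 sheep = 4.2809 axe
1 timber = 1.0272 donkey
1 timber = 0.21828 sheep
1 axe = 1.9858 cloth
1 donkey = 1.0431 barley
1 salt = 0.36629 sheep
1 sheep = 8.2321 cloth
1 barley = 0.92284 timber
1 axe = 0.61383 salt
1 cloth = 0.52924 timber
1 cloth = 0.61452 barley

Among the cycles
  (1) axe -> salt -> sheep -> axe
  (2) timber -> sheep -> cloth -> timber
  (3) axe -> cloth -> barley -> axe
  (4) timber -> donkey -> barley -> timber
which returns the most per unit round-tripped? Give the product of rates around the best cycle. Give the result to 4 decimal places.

(1) 0.61383 × 0.36629 × 4.2809 = 0.96252
(2) 0.21828 × 8.2321 × 0.52924 = 0.95099
(3) 1.9858 × 0.61452 × 0.94006 = 1.14717
(4) 1.0272 × 1.0431 × 0.92284 = 0.98880
Highest is cycle (3) at 1.1472 (>1, arbitrage).

1.1472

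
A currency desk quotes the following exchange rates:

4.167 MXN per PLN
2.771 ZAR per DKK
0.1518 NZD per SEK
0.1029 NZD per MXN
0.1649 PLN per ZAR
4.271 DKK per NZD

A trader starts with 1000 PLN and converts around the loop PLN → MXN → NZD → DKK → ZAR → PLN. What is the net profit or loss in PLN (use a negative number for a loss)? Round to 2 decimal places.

1000 PLN × 4.167 = 4167 MXN
4167 MXN × 0.1029 = 428.7843 NZD
428.7843 NZD × 4.271 = 1831.3377453 DKK
1831.3377453 DKK × 2.771 = 5074.6368922263 ZAR
5074.6368922263 ZAR × 0.1649 = 836.80762352811687 PLN
Net change: 836.80762352811687 − 1000 = -163.19237647188313 PLN

-163.19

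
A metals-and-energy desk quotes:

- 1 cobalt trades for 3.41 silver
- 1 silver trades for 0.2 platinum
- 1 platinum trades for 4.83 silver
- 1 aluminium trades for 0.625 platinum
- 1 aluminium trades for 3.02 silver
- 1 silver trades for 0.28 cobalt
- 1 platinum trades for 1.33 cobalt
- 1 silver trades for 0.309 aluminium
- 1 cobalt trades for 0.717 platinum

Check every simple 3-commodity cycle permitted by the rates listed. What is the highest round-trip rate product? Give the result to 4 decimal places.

0.9697

platinum→silver→cobalt→platinum: 4.83 × 0.28 × 0.717 = 0.96967
platinum→silver→aluminium→platinum: 4.83 × 0.309 × 0.625 = 0.93279
platinum→cobalt→silver→platinum: 1.33 × 3.41 × 0.2 = 0.90706
Maximum is platinum→silver→cobalt→platinum at 0.9697; no arbitrage — every cycle loses value.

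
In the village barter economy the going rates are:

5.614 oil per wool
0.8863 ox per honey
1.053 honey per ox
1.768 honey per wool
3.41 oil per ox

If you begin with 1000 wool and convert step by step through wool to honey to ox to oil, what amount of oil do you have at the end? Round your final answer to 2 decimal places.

1000 wool × 1.768 = 1768 honey
1768 honey × 0.8863 = 1566.9784 ox
1566.9784 ox × 3.41 = 5343.396344 oil

5343.40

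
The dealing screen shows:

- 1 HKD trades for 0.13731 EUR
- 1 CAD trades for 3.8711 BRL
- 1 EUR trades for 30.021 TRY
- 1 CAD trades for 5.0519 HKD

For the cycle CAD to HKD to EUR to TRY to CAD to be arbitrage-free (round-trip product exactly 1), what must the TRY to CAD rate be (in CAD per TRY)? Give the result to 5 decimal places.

0.04802

Known legs of the cycle: 5.0519 × 0.13731 × 30.021 = 20.824858874169
For no arbitrage the full-cycle product must be 1, so the missing rate is 1 / 20.824858874169 ≈ 0.0480195.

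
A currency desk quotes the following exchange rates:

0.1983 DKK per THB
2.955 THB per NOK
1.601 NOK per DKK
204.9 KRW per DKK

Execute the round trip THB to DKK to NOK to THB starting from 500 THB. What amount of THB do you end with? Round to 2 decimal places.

469.07

500 THB × 0.1983 = 99.15 DKK
99.15 DKK × 1.601 = 158.73915 NOK
158.73915 NOK × 2.955 = 469.07418825 THB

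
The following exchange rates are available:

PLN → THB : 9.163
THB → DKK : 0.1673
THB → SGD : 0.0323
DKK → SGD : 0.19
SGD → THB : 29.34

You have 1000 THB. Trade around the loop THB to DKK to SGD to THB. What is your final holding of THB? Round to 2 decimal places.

932.63

1000 THB × 0.1673 = 167.3 DKK
167.3 DKK × 0.19 = 31.787 SGD
31.787 SGD × 29.34 = 932.63058 THB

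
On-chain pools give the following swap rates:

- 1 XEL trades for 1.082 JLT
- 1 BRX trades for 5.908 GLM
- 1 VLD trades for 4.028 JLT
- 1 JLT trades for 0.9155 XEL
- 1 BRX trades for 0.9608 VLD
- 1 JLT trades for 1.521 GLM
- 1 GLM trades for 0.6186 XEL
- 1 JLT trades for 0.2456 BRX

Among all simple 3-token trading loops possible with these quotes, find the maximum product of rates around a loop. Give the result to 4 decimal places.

1.0180

JLT→GLM→XEL→JLT: 1.521 × 0.6186 × 1.082 = 1.01804
BRX→VLD→JLT→BRX: 0.9608 × 4.028 × 0.2456 = 0.95050
Maximum is JLT→GLM→XEL→JLT at 1.0180; arbitrage exists.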